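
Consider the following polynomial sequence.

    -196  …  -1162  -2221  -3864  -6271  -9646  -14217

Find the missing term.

-531

Using the last 6 terms:
D1: -1059, -1643, -2407, -3375, -4571
D2: -584, -764, -968, -1196
D3: -180, -204, -228
D4: -24, -24
Constant fourth difference = -24.
Extend backward: -180 + 24 = -156;  -584 + 156 = -428;  -1059 + 428 = -631;  -1162 + 631 = -531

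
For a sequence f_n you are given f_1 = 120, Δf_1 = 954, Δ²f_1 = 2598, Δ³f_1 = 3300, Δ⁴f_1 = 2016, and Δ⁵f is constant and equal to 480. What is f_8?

Build the table forward from the leading diagonal:
Δ⁵: 480  480  480  480  480  480  480  480
Δ⁴: 2016  2496  2976  3456  3936  4416  4896  5376
Δ³: 3300  5316  7812  10788  14244  18180  22596  27492
Δ²: 2598  5898  11214  19026  29814  44058  62238  84834
Δ: 954  3552  9450  20664  39690  69504  113562  175800
f: 120  1074  4626  14076  34740  74430  143934  257496

257496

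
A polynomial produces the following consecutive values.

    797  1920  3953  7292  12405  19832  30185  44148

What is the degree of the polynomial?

4

D1: 1123, 2033, 3339, 5113, 7427, 10353, 13963
D2: 910, 1306, 1774, 2314, 2926, 3610
D3: 396, 468, 540, 612, 684
D4: 72, 72, 72, 72
The fourth differences are constant, so the polynomial has degree 4.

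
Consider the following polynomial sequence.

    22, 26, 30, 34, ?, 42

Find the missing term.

Using the first 4 terms:
4, 4, 4
Constant first difference = 4.
Extend forward: 34 + 4 = 38

38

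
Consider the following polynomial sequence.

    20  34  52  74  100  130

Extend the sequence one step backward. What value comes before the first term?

10

14, 18, 22, 26, 30
4, 4, 4, 4
The second differences are constant at 4.
Work back: 14 − 4 = 10;  20 − 10 = 10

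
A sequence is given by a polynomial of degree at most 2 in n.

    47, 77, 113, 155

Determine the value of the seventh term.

317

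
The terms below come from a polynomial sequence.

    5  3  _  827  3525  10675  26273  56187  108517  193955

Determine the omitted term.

97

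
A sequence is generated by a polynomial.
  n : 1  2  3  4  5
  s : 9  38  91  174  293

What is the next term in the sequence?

D1: 29  53  83  119
D2: 24  30  36
D3: 6  6
Constant third difference = 6, so extend:
36 + 6 = 42;  119 + 42 = 161;  293 + 161 = 454

454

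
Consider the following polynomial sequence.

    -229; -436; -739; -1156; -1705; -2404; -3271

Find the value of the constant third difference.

-18

First differences: -207, -303, -417, -549, -699, -867
Second differences: -96, -114, -132, -150, -168
Third differences: -18, -18, -18, -18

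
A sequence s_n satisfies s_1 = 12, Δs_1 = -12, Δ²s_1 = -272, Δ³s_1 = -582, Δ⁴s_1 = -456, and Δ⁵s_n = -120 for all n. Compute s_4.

-1422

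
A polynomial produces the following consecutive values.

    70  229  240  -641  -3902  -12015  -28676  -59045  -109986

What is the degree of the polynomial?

159, 11, -881, -3261, -8113, -16661, -30369, -50941
-148, -892, -2380, -4852, -8548, -13708, -20572
-744, -1488, -2472, -3696, -5160, -6864
-744, -984, -1224, -1464, -1704
-240, -240, -240, -240
The fifth differences are constant, so the polynomial has degree 5.

5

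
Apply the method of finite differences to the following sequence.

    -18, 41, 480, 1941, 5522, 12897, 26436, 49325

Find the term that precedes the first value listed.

D1: 59, 439, 1461, 3581, 7375, 13539, 22889
D2: 380, 1022, 2120, 3794, 6164, 9350
D3: 642, 1098, 1674, 2370, 3186
D4: 456, 576, 696, 816
D5: 120, 120, 120
The fifth differences are constant at 120.
Work back: 456 − 120 = 336;  642 − 336 = 306;  380 − 306 = 74;  59 − 74 = -15;  -18 + 15 = -3

-3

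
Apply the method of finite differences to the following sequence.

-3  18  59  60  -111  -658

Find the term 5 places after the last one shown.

-21213

21  41  1  -171  -547
20  -40  -172  -376
-60  -132  -204
-72  -72
The fourth differences are constant (-72).
-204 − 72 = -276;  -376 − 276 = -652;  -547 − 652 = -1199;  -658 − 1199 = -1857
-276 − 72 = -348;  -652 − 348 = -1000;  -1199 − 1000 = -2199;  -1857 − 2199 = -4056
-348 − 72 = -420;  -1000 − 420 = -1420;  -2199 − 1420 = -3619;  -4056 − 3619 = -7675
-420 − 72 = -492;  -1420 − 492 = -1912;  -3619 − 1912 = -5531;  -7675 − 5531 = -13206
-492 − 72 = -564;  -1912 − 564 = -2476;  -5531 − 2476 = -8007;  -13206 − 8007 = -21213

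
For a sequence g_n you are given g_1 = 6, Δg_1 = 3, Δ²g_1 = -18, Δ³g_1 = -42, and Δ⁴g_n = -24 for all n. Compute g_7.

Build the table forward from the leading diagonal:
D4: -24  -24  -24  -24  -24  -24  -24
D3: -42  -66  -90  -114  -138  -162  -186
D2: -18  -60  -126  -216  -330  -468  -630
D1: 3  -15  -75  -201  -417  -747  -1215
g: 6  9  -6  -81  -282  -699  -1446

-1446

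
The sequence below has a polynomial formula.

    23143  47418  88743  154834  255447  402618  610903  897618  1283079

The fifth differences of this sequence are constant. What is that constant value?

240

First differences: 24275, 41325, 66091, 100613, 147171, 208285, 286715, 385461
Second differences: 17050, 24766, 34522, 46558, 61114, 78430, 98746
Third differences: 7716, 9756, 12036, 14556, 17316, 20316
Fourth differences: 2040, 2280, 2520, 2760, 3000
Fifth differences: 240, 240, 240, 240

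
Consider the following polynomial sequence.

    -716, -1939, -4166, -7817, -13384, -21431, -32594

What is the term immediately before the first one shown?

-1223, -2227, -3651, -5567, -8047, -11163
-1004, -1424, -1916, -2480, -3116
-420, -492, -564, -636
-72, -72, -72
The fourth differences are constant at -72.
Work back: -420 + 72 = -348;  -1004 + 348 = -656;  -1223 + 656 = -567;  -716 + 567 = -149

-149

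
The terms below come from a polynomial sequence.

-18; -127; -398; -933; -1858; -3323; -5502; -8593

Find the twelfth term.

D1: -109, -271, -535, -925, -1465, -2179, -3091
D2: -162, -264, -390, -540, -714, -912
D3: -102, -126, -150, -174, -198
D4: -24, -24, -24, -24
Fourth differences constant at -24.
-198 − 24 = -222;  -912 − 222 = -1134;  -3091 − 1134 = -4225;  -8593 − 4225 = -12818
-222 − 24 = -246;  -1134 − 246 = -1380;  -4225 − 1380 = -5605;  -12818 − 5605 = -18423
-246 − 24 = -270;  -1380 − 270 = -1650;  -5605 − 1650 = -7255;  -18423 − 7255 = -25678
-270 − 24 = -294;  -1650 − 294 = -1944;  -7255 − 1944 = -9199;  -25678 − 9199 = -34877

-34877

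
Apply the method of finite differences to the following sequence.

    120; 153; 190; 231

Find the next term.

276

33, 37, 41
4, 4
Second differences constant at 4.
41 + 4 = 45;  231 + 45 = 276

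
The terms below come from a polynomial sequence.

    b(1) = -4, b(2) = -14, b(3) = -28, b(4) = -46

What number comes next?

-68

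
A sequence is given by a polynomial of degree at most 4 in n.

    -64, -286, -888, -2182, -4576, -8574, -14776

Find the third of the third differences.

First differences: -222, -602, -1294, -2394, -3998, -6202
Second differences: -380, -692, -1100, -1604, -2204
Third differences: -312, -408, -504, -600
Fourth differences: -96, -96, -96

-504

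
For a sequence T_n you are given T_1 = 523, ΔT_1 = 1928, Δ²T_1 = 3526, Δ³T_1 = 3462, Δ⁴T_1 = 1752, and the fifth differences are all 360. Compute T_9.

Build the table forward from the leading diagonal:
Δ⁵: 360, 360, 360, 360, 360, 360, 360, 360, 360
Δ⁴: 1752, 2112, 2472, 2832, 3192, 3552, 3912, 4272, 4632
Δ³: 3462, 5214, 7326, 9798, 12630, 15822, 19374, 23286, 27558
Δ²: 3526, 6988, 12202, 19528, 29326, 41956, 57778, 77152, 100438
Δ: 1928, 5454, 12442, 24644, 44172, 73498, 115454, 173232, 250384
T: 523, 2451, 7905, 20347, 44991, 89163, 162661, 278115, 451347

451347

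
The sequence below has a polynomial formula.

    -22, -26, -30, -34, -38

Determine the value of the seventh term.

First differences: -4, -4, -4, -4
Constant first difference = -4, so extend:
-38 − 4 = -42
-42 − 4 = -46

-46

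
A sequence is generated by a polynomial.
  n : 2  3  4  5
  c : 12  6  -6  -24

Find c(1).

First differences: -6, -12, -18
Second differences: -6, -6
The second differences are constant at -6.
Work back: -6 + 6 = 0;  12 + 0 = 12

12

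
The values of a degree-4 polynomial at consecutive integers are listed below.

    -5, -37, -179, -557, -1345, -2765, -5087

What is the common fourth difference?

-48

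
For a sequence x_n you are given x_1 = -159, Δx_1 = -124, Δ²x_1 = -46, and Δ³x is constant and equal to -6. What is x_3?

-453

Build the table forward from the leading diagonal:
D3: -6  -6  -6
D2: -46  -52  -58
D1: -124  -170  -222
x: -159  -283  -453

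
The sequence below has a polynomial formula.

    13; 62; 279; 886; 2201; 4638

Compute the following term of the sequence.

8707

D1: 49, 217, 607, 1315, 2437
D2: 168, 390, 708, 1122
D3: 222, 318, 414
D4: 96, 96
Constant fourth difference = 96, so extend:
414 + 96 = 510;  1122 + 510 = 1632;  2437 + 1632 = 4069;  4638 + 4069 = 8707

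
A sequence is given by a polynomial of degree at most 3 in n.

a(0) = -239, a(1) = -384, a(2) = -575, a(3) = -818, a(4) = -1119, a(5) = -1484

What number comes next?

-1919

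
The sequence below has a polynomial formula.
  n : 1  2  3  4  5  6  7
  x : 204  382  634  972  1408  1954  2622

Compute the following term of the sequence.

3424

178  252  338  436  546  668
74  86  98  110  122
12  12  12  12
Third differences constant at 12.
122 + 12 = 134;  668 + 134 = 802;  2622 + 802 = 3424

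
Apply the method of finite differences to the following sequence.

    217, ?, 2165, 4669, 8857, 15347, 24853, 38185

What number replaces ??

823

Using the last 6 terms:
First differences: 2504, 4188, 6490, 9506, 13332
Second differences: 1684, 2302, 3016, 3826
Third differences: 618, 714, 810
Fourth differences: 96, 96
Constant fourth difference = 96.
Extend backward: 618 − 96 = 522;  1684 − 522 = 1162;  2504 − 1162 = 1342;  2165 − 1342 = 823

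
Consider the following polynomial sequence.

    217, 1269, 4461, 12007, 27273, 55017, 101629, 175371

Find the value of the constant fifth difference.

240

First differences: 1052, 3192, 7546, 15266, 27744, 46612, 73742
Second differences: 2140, 4354, 7720, 12478, 18868, 27130
Third differences: 2214, 3366, 4758, 6390, 8262
Fourth differences: 1152, 1392, 1632, 1872
Fifth differences: 240, 240, 240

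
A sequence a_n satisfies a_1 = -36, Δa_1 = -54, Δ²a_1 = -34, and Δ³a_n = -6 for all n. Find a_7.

-990

Build the table forward from the leading diagonal:
Δ³: -6, -6, -6, -6, -6, -6, -6
Δ²: -34, -40, -46, -52, -58, -64, -70
Δ: -54, -88, -128, -174, -226, -284, -348
a: -36, -90, -178, -306, -480, -706, -990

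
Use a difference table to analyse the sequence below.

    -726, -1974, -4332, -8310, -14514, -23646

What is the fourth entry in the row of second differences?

-2928

Δ: -1248, -2358, -3978, -6204, -9132
Δ²: -1110, -1620, -2226, -2928
Δ³: -510, -606, -702
Δ⁴: -96, -96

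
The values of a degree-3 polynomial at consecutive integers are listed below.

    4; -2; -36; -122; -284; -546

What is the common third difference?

-24

First differences: -6, -34, -86, -162, -262
Second differences: -28, -52, -76, -100
Third differences: -24, -24, -24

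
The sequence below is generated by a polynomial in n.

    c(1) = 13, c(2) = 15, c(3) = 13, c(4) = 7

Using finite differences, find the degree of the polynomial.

D1: 2, -2, -6
D2: -4, -4
The second differences are constant, so the polynomial has degree 2.

2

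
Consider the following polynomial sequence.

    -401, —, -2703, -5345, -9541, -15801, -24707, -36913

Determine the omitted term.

-1177

Using the last 6 terms:
Δ: -2642, -4196, -6260, -8906, -12206
Δ²: -1554, -2064, -2646, -3300
Δ³: -510, -582, -654
Δ⁴: -72, -72
Constant fourth difference = -72.
Extend backward: -510 + 72 = -438;  -1554 + 438 = -1116;  -2642 + 1116 = -1526;  -2703 + 1526 = -1177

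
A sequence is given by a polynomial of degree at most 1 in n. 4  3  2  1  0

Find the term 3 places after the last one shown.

-3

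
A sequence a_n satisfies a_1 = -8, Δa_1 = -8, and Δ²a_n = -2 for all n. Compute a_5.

Build the table forward from the leading diagonal:
Δ²: -2  -2  -2  -2  -2
Δ: -8  -10  -12  -14  -16
a: -8  -16  -26  -38  -52

-52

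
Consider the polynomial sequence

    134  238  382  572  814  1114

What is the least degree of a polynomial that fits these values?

D1: 104, 144, 190, 242, 300
D2: 40, 46, 52, 58
D3: 6, 6, 6
The third differences are constant, so the polynomial has degree 3.

3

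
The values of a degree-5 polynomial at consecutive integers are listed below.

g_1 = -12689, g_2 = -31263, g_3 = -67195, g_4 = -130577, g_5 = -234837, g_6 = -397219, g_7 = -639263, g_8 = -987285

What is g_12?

-4159513

Δ: -18574, -35932, -63382, -104260, -162382, -242044, -348022
Δ²: -17358, -27450, -40878, -58122, -79662, -105978
Δ³: -10092, -13428, -17244, -21540, -26316
Δ⁴: -3336, -3816, -4296, -4776
Δ⁵: -480, -480, -480
The fifth differences are constant (-480).
-4776 − 480 = -5256;  -26316 − 5256 = -31572;  -105978 − 31572 = -137550;  -348022 − 137550 = -485572;  -987285 − 485572 = -1472857
-5256 − 480 = -5736;  -31572 − 5736 = -37308;  -137550 − 37308 = -174858;  -485572 − 174858 = -660430;  -1472857 − 660430 = -2133287
-5736 − 480 = -6216;  -37308 − 6216 = -43524;  -174858 − 43524 = -218382;  -660430 − 218382 = -878812;  -2133287 − 878812 = -3012099
-6216 − 480 = -6696;  -43524 − 6696 = -50220;  -218382 − 50220 = -268602;  -878812 − 268602 = -1147414;  -3012099 − 1147414 = -4159513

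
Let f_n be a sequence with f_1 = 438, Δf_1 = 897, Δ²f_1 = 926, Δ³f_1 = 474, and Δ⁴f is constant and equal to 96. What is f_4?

6381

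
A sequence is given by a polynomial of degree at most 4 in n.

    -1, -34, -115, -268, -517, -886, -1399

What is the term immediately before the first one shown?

First differences: -33, -81, -153, -249, -369, -513
Second differences: -48, -72, -96, -120, -144
Third differences: -24, -24, -24, -24
The third differences are constant at -24.
Work back: -48 + 24 = -24;  -33 + 24 = -9;  -1 + 9 = 8

8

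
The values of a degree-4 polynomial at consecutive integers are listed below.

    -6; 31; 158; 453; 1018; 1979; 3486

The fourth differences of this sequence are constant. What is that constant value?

24

First differences: 37, 127, 295, 565, 961, 1507
Second differences: 90, 168, 270, 396, 546
Third differences: 78, 102, 126, 150
Fourth differences: 24, 24, 24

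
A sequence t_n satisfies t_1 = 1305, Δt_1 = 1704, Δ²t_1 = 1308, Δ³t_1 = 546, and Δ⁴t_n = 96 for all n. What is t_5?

Build the table forward from the leading diagonal:
D4: 96, 96, 96, 96, 96
D3: 546, 642, 738, 834, 930
D2: 1308, 1854, 2496, 3234, 4068
D1: 1704, 3012, 4866, 7362, 10596
t: 1305, 3009, 6021, 10887, 18249

18249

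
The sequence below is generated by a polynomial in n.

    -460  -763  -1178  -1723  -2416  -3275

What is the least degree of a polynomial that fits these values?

3

D1: -303, -415, -545, -693, -859
D2: -112, -130, -148, -166
D3: -18, -18, -18
The third differences are constant, so the polynomial has degree 3.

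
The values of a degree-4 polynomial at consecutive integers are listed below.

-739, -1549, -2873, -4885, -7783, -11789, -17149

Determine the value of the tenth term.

Δ: -810 , -1324 , -2012 , -2898 , -4006 , -5360
Δ²: -514 , -688 , -886 , -1108 , -1354
Δ³: -174 , -198 , -222 , -246
Δ⁴: -24 , -24 , -24
Fourth differences constant at -24.
-246 − 24 = -270;  -1354 − 270 = -1624;  -5360 − 1624 = -6984;  -17149 − 6984 = -24133
-270 − 24 = -294;  -1624 − 294 = -1918;  -6984 − 1918 = -8902;  -24133 − 8902 = -33035
-294 − 24 = -318;  -1918 − 318 = -2236;  -8902 − 2236 = -11138;  -33035 − 11138 = -44173

-44173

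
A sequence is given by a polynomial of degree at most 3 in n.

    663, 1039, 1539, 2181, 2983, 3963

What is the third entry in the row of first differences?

First differences: 376, 500, 642, 802, 980
Second differences: 124, 142, 160, 178
Third differences: 18, 18, 18

642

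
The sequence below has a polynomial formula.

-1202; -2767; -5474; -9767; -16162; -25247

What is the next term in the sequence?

-37682

Δ: -1565, -2707, -4293, -6395, -9085
Δ²: -1142, -1586, -2102, -2690
Δ³: -444, -516, -588
Δ⁴: -72, -72
The fourth differences are constant (-72).
-588 − 72 = -660;  -2690 − 660 = -3350;  -9085 − 3350 = -12435;  -25247 − 12435 = -37682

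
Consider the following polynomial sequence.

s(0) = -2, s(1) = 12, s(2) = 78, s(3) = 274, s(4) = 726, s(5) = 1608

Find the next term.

3142

14  66  196  452  882
52  130  256  430
78  126  174
48  48
The fourth differences are constant (48).
174 + 48 = 222;  430 + 222 = 652;  882 + 652 = 1534;  1608 + 1534 = 3142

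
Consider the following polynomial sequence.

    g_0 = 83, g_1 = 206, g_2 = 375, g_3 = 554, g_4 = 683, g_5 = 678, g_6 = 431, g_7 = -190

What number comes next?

-1341

123, 169, 179, 129, -5, -247, -621
46, 10, -50, -134, -242, -374
-36, -60, -84, -108, -132
-24, -24, -24, -24
Constant fourth difference = -24, so extend:
-132 − 24 = -156;  -374 − 156 = -530;  -621 − 530 = -1151;  -190 − 1151 = -1341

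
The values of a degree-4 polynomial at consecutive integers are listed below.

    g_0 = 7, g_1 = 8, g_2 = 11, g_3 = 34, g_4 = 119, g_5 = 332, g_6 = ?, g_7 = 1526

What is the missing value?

763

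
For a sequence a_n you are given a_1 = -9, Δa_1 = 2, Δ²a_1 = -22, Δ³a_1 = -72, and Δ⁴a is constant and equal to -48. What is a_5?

Build the table forward from the leading diagonal:
Δ⁴: -48, -48, -48, -48, -48
Δ³: -72, -120, -168, -216, -264
Δ²: -22, -94, -214, -382, -598
Δ: 2, -20, -114, -328, -710
a: -9, -7, -27, -141, -469

-469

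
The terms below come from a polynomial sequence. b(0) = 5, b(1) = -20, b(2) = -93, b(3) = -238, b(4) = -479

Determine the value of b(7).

-2018

D1: -25, -73, -145, -241
D2: -48, -72, -96
D3: -24, -24
Third differences constant at -24.
-96 − 24 = -120;  -241 − 120 = -361;  -479 − 361 = -840
-120 − 24 = -144;  -361 − 144 = -505;  -840 − 505 = -1345
-144 − 24 = -168;  -505 − 168 = -673;  -1345 − 673 = -2018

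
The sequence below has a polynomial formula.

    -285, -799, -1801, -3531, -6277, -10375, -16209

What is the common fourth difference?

Δ: -514, -1002, -1730, -2746, -4098, -5834
Δ²: -488, -728, -1016, -1352, -1736
Δ³: -240, -288, -336, -384
Δ⁴: -48, -48, -48

-48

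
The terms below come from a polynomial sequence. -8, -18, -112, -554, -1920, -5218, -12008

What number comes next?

-24522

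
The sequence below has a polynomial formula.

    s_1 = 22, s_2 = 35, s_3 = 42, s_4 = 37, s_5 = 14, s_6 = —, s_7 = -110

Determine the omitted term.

-33

Using the first 5 terms:
Δ: 13  7  -5  -23
Δ²: -6  -12  -18
Δ³: -6  -6
Constant third difference = -6.
Extend forward: -18 − 6 = -24;  -23 − 24 = -47;  14 − 47 = -33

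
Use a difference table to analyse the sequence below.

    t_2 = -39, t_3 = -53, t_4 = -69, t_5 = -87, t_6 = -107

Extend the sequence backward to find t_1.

-27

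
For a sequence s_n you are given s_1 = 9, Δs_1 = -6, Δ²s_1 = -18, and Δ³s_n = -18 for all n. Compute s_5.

Build the table forward from the leading diagonal:
Δ³: -18, -18, -18, -18, -18
Δ²: -18, -36, -54, -72, -90
Δ: -6, -24, -60, -114, -186
s: 9, 3, -21, -81, -195

-195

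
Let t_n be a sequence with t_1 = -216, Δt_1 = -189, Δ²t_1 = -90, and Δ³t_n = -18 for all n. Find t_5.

Build the table forward from the leading diagonal:
Δ³: -18, -18, -18, -18, -18
Δ²: -90, -108, -126, -144, -162
Δ: -189, -279, -387, -513, -657
t: -216, -405, -684, -1071, -1584

-1584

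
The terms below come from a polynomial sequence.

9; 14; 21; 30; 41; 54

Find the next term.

69

Δ: 5 , 7 , 9 , 11 , 13
Δ²: 2 , 2 , 2 , 2
Second differences constant at 2.
13 + 2 = 15;  54 + 15 = 69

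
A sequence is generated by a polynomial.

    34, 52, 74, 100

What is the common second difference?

4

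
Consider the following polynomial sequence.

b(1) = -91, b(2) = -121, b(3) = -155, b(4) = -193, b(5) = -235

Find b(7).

-331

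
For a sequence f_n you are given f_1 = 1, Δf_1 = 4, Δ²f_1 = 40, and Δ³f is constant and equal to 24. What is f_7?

1105

Build the table forward from the leading diagonal:
Third differences: 24, 24, 24, 24, 24, 24, 24
Second differences: 40, 64, 88, 112, 136, 160, 184
First differences: 4, 44, 108, 196, 308, 444, 604
f: 1, 5, 49, 157, 353, 661, 1105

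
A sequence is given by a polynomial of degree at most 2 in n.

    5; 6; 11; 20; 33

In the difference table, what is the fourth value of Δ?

First differences: 1, 5, 9, 13
Second differences: 4, 4, 4

13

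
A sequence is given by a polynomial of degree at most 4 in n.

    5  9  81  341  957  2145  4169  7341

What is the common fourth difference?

48

First differences: 4, 72, 260, 616, 1188, 2024, 3172
Second differences: 68, 188, 356, 572, 836, 1148
Third differences: 120, 168, 216, 264, 312
Fourth differences: 48, 48, 48, 48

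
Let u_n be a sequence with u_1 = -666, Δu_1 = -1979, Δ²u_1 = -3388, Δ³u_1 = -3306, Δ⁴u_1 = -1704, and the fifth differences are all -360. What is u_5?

Build the table forward from the leading diagonal:
Fifth differences: -360, -360, -360, -360, -360
Fourth differences: -1704, -2064, -2424, -2784, -3144
Third differences: -3306, -5010, -7074, -9498, -12282
Second differences: -3388, -6694, -11704, -18778, -28276
First differences: -1979, -5367, -12061, -23765, -42543
u: -666, -2645, -8012, -20073, -43838

-43838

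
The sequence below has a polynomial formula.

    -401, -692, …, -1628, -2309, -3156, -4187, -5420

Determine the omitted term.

-1095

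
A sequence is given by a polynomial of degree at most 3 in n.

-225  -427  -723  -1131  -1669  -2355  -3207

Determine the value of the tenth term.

-6939

-202 , -296 , -408 , -538 , -686 , -852
-94 , -112 , -130 , -148 , -166
-18 , -18 , -18 , -18
The third differences are constant (-18).
-166 − 18 = -184;  -852 − 184 = -1036;  -3207 − 1036 = -4243
-184 − 18 = -202;  -1036 − 202 = -1238;  -4243 − 1238 = -5481
-202 − 18 = -220;  -1238 − 220 = -1458;  -5481 − 1458 = -6939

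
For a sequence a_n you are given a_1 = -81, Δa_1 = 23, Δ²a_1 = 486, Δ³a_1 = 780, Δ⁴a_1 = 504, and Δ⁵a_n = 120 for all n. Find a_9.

99391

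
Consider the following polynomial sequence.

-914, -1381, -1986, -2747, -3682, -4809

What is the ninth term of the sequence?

-467, -605, -761, -935, -1127
-138, -156, -174, -192
-18, -18, -18
Constant third difference = -18, so extend:
-192 − 18 = -210;  -1127 − 210 = -1337;  -4809 − 1337 = -6146
-210 − 18 = -228;  -1337 − 228 = -1565;  -6146 − 1565 = -7711
-228 − 18 = -246;  -1565 − 246 = -1811;  -7711 − 1811 = -9522

-9522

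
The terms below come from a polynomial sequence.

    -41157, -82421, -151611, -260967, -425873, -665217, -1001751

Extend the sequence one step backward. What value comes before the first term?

-18363

Δ: -41264  -69190  -109356  -164906  -239344  -336534
Δ²: -27926  -40166  -55550  -74438  -97190
Δ³: -12240  -15384  -18888  -22752
Δ⁴: -3144  -3504  -3864
Δ⁵: -360  -360
The fifth differences are constant at -360.
Work back: -3144 + 360 = -2784;  -12240 + 2784 = -9456;  -27926 + 9456 = -18470;  -41264 + 18470 = -22794;  -41157 + 22794 = -18363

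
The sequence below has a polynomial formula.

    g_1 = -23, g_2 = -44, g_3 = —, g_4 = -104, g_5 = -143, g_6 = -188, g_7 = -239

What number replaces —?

-71

Using the last 4 terms:
-39, -45, -51
-6, -6
Constant second difference = -6.
Extend backward: -39 + 6 = -33;  -104 + 33 = -71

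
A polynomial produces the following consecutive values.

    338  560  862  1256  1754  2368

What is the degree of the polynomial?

222, 302, 394, 498, 614
80, 92, 104, 116
12, 12, 12
The third differences are constant, so the polynomial has degree 3.

3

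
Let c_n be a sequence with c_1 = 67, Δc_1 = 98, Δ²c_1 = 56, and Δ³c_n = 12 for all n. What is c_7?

Build the table forward from the leading diagonal:
Third differences: 12  12  12  12  12  12  12
Second differences: 56  68  80  92  104  116  128
First differences: 98  154  222  302  394  498  614
c: 67  165  319  541  843  1237  1735

1735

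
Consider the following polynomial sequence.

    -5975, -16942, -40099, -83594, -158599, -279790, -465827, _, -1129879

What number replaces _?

-739834

Using the first 7 terms:
Δ: -10967, -23157, -43495, -75005, -121191, -186037
Δ²: -12190, -20338, -31510, -46186, -64846
Δ³: -8148, -11172, -14676, -18660
Δ⁴: -3024, -3504, -3984
Δ⁵: -480, -480
Constant fifth difference = -480.
Extend forward: -3984 − 480 = -4464;  -18660 − 4464 = -23124;  -64846 − 23124 = -87970;  -186037 − 87970 = -274007;  -465827 − 274007 = -739834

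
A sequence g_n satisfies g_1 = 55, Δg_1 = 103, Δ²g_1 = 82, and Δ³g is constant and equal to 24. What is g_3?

343

Build the table forward from the leading diagonal:
Δ³: 24  24  24
Δ²: 82  106  130
Δ: 103  185  291
g: 55  158  343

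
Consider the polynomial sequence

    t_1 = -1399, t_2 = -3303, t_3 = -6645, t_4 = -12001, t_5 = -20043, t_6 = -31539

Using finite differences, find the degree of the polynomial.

Δ: -1904, -3342, -5356, -8042, -11496
Δ²: -1438, -2014, -2686, -3454
Δ³: -576, -672, -768
Δ⁴: -96, -96
The fourth differences are constant, so the polynomial has degree 4.

4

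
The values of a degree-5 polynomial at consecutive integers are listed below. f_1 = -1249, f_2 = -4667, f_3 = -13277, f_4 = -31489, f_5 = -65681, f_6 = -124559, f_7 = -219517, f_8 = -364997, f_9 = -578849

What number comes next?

-882691

-3418, -8610, -18212, -34192, -58878, -94958, -145480, -213852
-5192, -9602, -15980, -24686, -36080, -50522, -68372
-4410, -6378, -8706, -11394, -14442, -17850
-1968, -2328, -2688, -3048, -3408
-360, -360, -360, -360
Constant fifth difference = -360, so extend:
-3408 − 360 = -3768;  -17850 − 3768 = -21618;  -68372 − 21618 = -89990;  -213852 − 89990 = -303842;  -578849 − 303842 = -882691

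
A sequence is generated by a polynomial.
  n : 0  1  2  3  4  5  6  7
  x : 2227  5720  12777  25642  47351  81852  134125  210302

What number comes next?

317787

3493 , 7057 , 12865 , 21709 , 34501 , 52273 , 76177
3564 , 5808 , 8844 , 12792 , 17772 , 23904
2244 , 3036 , 3948 , 4980 , 6132
792 , 912 , 1032 , 1152
120 , 120 , 120
The fifth differences are constant (120).
1152 + 120 = 1272;  6132 + 1272 = 7404;  23904 + 7404 = 31308;  76177 + 31308 = 107485;  210302 + 107485 = 317787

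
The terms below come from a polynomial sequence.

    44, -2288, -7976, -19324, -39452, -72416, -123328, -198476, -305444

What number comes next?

First differences: -2332, -5688, -11348, -20128, -32964, -50912, -75148, -106968
Second differences: -3356, -5660, -8780, -12836, -17948, -24236, -31820
Third differences: -2304, -3120, -4056, -5112, -6288, -7584
Fourth differences: -816, -936, -1056, -1176, -1296
Fifth differences: -120, -120, -120, -120
Fifth differences constant at -120.
-1296 − 120 = -1416;  -7584 − 1416 = -9000;  -31820 − 9000 = -40820;  -106968 − 40820 = -147788;  -305444 − 147788 = -453232

-453232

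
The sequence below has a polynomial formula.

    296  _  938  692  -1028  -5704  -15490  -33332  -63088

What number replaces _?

640

Using the last 7 terms:
First differences: -246, -1720, -4676, -9786, -17842, -29756
Second differences: -1474, -2956, -5110, -8056, -11914
Third differences: -1482, -2154, -2946, -3858
Fourth differences: -672, -792, -912
Fifth differences: -120, -120
Constant fifth difference = -120.
Extend backward: -672 + 120 = -552;  -1482 + 552 = -930;  -1474 + 930 = -544;  -246 + 544 = 298;  938 − 298 = 640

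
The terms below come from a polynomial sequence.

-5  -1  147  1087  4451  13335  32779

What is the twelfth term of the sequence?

661359

Δ: 4, 148, 940, 3364, 8884, 19444
Δ²: 144, 792, 2424, 5520, 10560
Δ³: 648, 1632, 3096, 5040
Δ⁴: 984, 1464, 1944
Δ⁵: 480, 480
The fifth differences are constant (480).
1944 + 480 = 2424;  5040 + 2424 = 7464;  10560 + 7464 = 18024;  19444 + 18024 = 37468;  32779 + 37468 = 70247
2424 + 480 = 2904;  7464 + 2904 = 10368;  18024 + 10368 = 28392;  37468 + 28392 = 65860;  70247 + 65860 = 136107
2904 + 480 = 3384;  10368 + 3384 = 13752;  28392 + 13752 = 42144;  65860 + 42144 = 108004;  136107 + 108004 = 244111
3384 + 480 = 3864;  13752 + 3864 = 17616;  42144 + 17616 = 59760;  108004 + 59760 = 167764;  244111 + 167764 = 411875
3864 + 480 = 4344;  17616 + 4344 = 21960;  59760 + 21960 = 81720;  167764 + 81720 = 249484;  411875 + 249484 = 661359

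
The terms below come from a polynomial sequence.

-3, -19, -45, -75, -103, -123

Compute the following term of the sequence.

-129

D1: -16 , -26 , -30 , -28 , -20
D2: -10 , -4 , 2 , 8
D3: 6 , 6 , 6
Third differences constant at 6.
8 + 6 = 14;  -20 + 14 = -6;  -123 − 6 = -129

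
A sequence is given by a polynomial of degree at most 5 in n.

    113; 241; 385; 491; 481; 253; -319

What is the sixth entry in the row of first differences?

-572

First differences: 128, 144, 106, -10, -228, -572
Second differences: 16, -38, -116, -218, -344
Third differences: -54, -78, -102, -126
Fourth differences: -24, -24, -24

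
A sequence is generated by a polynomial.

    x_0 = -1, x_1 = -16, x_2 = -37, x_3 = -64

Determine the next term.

-97

Δ: -15, -21, -27
Δ²: -6, -6
Constant second difference = -6, so extend:
-27 − 6 = -33;  -64 − 33 = -97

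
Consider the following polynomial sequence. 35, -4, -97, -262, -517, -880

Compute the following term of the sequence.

-1369

Δ: -39  -93  -165  -255  -363
Δ²: -54  -72  -90  -108
Δ³: -18  -18  -18
Third differences constant at -18.
-108 − 18 = -126;  -363 − 126 = -489;  -880 − 489 = -1369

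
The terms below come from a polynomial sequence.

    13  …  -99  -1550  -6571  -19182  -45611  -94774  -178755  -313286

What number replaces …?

74

Using the last 8 terms:
First differences: -1451  -5021  -12611  -26429  -49163  -83981  -134531
Second differences: -3570  -7590  -13818  -22734  -34818  -50550
Third differences: -4020  -6228  -8916  -12084  -15732
Fourth differences: -2208  -2688  -3168  -3648
Fifth differences: -480  -480  -480
Constant fifth difference = -480.
Extend backward: -2208 + 480 = -1728;  -4020 + 1728 = -2292;  -3570 + 2292 = -1278;  -1451 + 1278 = -173;  -99 + 173 = 74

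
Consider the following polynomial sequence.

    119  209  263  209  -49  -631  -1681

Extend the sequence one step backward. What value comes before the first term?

41

First differences: 90  54  -54  -258  -582  -1050
Second differences: -36  -108  -204  -324  -468
Third differences: -72  -96  -120  -144
Fourth differences: -24  -24  -24
The fourth differences are constant at -24.
Work back: -72 + 24 = -48;  -36 + 48 = 12;  90 − 12 = 78;  119 − 78 = 41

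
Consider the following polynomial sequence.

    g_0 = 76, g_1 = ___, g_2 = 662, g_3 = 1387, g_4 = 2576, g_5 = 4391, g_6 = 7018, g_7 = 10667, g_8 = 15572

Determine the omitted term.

263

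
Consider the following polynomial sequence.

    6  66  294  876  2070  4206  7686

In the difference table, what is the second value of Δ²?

First differences: 60, 228, 582, 1194, 2136, 3480
Second differences: 168, 354, 612, 942, 1344
Third differences: 186, 258, 330, 402
Fourth differences: 72, 72, 72

354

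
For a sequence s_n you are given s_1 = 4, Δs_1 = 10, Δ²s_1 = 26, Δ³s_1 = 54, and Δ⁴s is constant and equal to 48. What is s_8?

Build the table forward from the leading diagonal:
D4: 48  48  48  48  48  48  48  48
D3: 54  102  150  198  246  294  342  390
D2: 26  80  182  332  530  776  1070  1412
D1: 10  36  116  298  630  1160  1936  3006
s: 4  14  50  166  464  1094  2254  4190

4190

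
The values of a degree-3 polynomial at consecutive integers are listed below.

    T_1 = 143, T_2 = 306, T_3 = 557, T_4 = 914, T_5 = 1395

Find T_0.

Δ: 163, 251, 357, 481
Δ²: 88, 106, 124
Δ³: 18, 18
The third differences are constant at 18.
Work back: 88 − 18 = 70;  163 − 70 = 93;  143 − 93 = 50

50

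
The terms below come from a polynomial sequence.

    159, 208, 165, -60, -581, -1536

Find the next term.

Δ: 49, -43, -225, -521, -955
Δ²: -92, -182, -296, -434
Δ³: -90, -114, -138
Δ⁴: -24, -24
Fourth differences constant at -24.
-138 − 24 = -162;  -434 − 162 = -596;  -955 − 596 = -1551;  -1536 − 1551 = -3087

-3087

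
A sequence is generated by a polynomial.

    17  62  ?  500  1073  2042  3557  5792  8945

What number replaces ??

197

Using the last 6 terms:
Δ: 573, 969, 1515, 2235, 3153
Δ²: 396, 546, 720, 918
Δ³: 150, 174, 198
Δ⁴: 24, 24
Constant fourth difference = 24.
Extend backward: 150 − 24 = 126;  396 − 126 = 270;  573 − 270 = 303;  500 − 303 = 197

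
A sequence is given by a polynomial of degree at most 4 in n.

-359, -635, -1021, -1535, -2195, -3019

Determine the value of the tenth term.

-8315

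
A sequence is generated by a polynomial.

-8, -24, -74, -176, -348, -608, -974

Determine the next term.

-1464

First differences: -16 , -50 , -102 , -172 , -260 , -366
Second differences: -34 , -52 , -70 , -88 , -106
Third differences: -18 , -18 , -18 , -18
Third differences constant at -18.
-106 − 18 = -124;  -366 − 124 = -490;  -974 − 490 = -1464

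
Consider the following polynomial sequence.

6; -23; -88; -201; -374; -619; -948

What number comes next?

-1373

Δ: -29  -65  -113  -173  -245  -329
Δ²: -36  -48  -60  -72  -84
Δ³: -12  -12  -12  -12
Third differences constant at -12.
-84 − 12 = -96;  -329 − 96 = -425;  -948 − 425 = -1373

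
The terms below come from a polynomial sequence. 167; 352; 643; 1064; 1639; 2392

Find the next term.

Δ: 185, 291, 421, 575, 753
Δ²: 106, 130, 154, 178
Δ³: 24, 24, 24
The third differences are constant (24).
178 + 24 = 202;  753 + 202 = 955;  2392 + 955 = 3347

3347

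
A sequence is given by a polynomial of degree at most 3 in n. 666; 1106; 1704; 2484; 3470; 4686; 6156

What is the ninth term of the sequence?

D1: 440 , 598 , 780 , 986 , 1216 , 1470
D2: 158 , 182 , 206 , 230 , 254
D3: 24 , 24 , 24 , 24
Third differences constant at 24.
254 + 24 = 278;  1470 + 278 = 1748;  6156 + 1748 = 7904
278 + 24 = 302;  1748 + 302 = 2050;  7904 + 2050 = 9954

9954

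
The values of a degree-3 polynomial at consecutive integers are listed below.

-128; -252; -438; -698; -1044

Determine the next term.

-1488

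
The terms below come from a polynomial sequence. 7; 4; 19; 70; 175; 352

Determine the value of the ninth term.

1495

D1: -3  15  51  105  177
D2: 18  36  54  72
D3: 18  18  18
The third differences are constant (18).
72 + 18 = 90;  177 + 90 = 267;  352 + 267 = 619
90 + 18 = 108;  267 + 108 = 375;  619 + 375 = 994
108 + 18 = 126;  375 + 126 = 501;  994 + 501 = 1495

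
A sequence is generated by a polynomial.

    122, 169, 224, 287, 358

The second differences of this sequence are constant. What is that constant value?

8

Δ: 47, 55, 63, 71
Δ²: 8, 8, 8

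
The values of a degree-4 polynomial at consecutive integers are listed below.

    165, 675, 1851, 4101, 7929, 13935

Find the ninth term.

Δ: 510  1176  2250  3828  6006
Δ²: 666  1074  1578  2178
Δ³: 408  504  600
Δ⁴: 96  96
Constant fourth difference = 96, so extend:
600 + 96 = 696;  2178 + 696 = 2874;  6006 + 2874 = 8880;  13935 + 8880 = 22815
696 + 96 = 792;  2874 + 792 = 3666;  8880 + 3666 = 12546;  22815 + 12546 = 35361
792 + 96 = 888;  3666 + 888 = 4554;  12546 + 4554 = 17100;  35361 + 17100 = 52461

52461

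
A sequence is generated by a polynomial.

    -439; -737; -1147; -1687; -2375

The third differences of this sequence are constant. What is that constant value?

First differences: -298, -410, -540, -688
Second differences: -112, -130, -148
Third differences: -18, -18

-18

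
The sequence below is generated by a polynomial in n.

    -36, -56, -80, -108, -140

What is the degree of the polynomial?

2

First differences: -20, -24, -28, -32
Second differences: -4, -4, -4
The second differences are constant, so the polynomial has degree 2.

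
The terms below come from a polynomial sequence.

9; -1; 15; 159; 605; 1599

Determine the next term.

D1: -10 , 16 , 144 , 446 , 994
D2: 26 , 128 , 302 , 548
D3: 102 , 174 , 246
D4: 72 , 72
Constant fourth difference = 72, so extend:
246 + 72 = 318;  548 + 318 = 866;  994 + 866 = 1860;  1599 + 1860 = 3459

3459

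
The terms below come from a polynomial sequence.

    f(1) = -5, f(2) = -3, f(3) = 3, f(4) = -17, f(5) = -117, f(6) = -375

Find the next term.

D1: 2 , 6 , -20 , -100 , -258
D2: 4 , -26 , -80 , -158
D3: -30 , -54 , -78
D4: -24 , -24
Constant fourth difference = -24, so extend:
-78 − 24 = -102;  -158 − 102 = -260;  -258 − 260 = -518;  -375 − 518 = -893

-893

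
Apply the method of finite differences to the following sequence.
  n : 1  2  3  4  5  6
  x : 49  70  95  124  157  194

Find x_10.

382

Δ: 21, 25, 29, 33, 37
Δ²: 4, 4, 4, 4
Second differences constant at 4.
37 + 4 = 41;  194 + 41 = 235
41 + 4 = 45;  235 + 45 = 280
45 + 4 = 49;  280 + 49 = 329
49 + 4 = 53;  329 + 53 = 382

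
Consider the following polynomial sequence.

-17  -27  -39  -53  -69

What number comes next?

-87

-10, -12, -14, -16
-2, -2, -2
Second differences constant at -2.
-16 − 2 = -18;  -69 − 18 = -87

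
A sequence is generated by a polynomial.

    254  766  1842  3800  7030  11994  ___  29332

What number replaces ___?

19226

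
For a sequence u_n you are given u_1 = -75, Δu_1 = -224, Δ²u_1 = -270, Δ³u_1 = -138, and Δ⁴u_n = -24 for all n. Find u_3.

-793

Build the table forward from the leading diagonal:
D4: -24  -24  -24
D3: -138  -162  -186
D2: -270  -408  -570
D1: -224  -494  -902
u: -75  -299  -793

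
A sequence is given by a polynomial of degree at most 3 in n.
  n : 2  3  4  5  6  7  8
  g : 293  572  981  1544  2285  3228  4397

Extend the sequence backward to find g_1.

120

First differences: 279, 409, 563, 741, 943, 1169
Second differences: 130, 154, 178, 202, 226
Third differences: 24, 24, 24, 24
The third differences are constant at 24.
Work back: 130 − 24 = 106;  279 − 106 = 173;  293 − 173 = 120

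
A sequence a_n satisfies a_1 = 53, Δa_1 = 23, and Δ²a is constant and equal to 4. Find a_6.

208

Build the table forward from the leading diagonal:
D2: 4  4  4  4  4  4
D1: 23  27  31  35  39  43
a: 53  76  103  134  169  208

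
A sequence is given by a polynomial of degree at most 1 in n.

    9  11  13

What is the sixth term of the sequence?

19

2 , 2
First differences constant at 2.
13 + 2 = 15
15 + 2 = 17
17 + 2 = 19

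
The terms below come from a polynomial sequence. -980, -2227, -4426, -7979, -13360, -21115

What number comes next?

D1: -1247, -2199, -3553, -5381, -7755
D2: -952, -1354, -1828, -2374
D3: -402, -474, -546
D4: -72, -72
Fourth differences constant at -72.
-546 − 72 = -618;  -2374 − 618 = -2992;  -7755 − 2992 = -10747;  -21115 − 10747 = -31862

-31862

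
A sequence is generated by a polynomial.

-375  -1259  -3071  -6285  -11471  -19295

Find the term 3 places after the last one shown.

-66695

-884 , -1812 , -3214 , -5186 , -7824
-928 , -1402 , -1972 , -2638
-474 , -570 , -666
-96 , -96
Fourth differences constant at -96.
-666 − 96 = -762;  -2638 − 762 = -3400;  -7824 − 3400 = -11224;  -19295 − 11224 = -30519
-762 − 96 = -858;  -3400 − 858 = -4258;  -11224 − 4258 = -15482;  -30519 − 15482 = -46001
-858 − 96 = -954;  -4258 − 954 = -5212;  -15482 − 5212 = -20694;  -46001 − 20694 = -66695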